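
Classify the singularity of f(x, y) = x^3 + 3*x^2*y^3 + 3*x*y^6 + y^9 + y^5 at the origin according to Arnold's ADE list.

E8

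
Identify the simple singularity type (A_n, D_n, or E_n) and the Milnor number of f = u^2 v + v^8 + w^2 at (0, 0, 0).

Type D9, Milnor number mu = 9.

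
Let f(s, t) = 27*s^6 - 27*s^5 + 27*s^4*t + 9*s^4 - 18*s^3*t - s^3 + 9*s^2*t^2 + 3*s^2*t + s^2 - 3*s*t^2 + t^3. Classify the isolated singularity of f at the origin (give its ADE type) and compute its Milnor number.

Type A2, Milnor number mu = 2.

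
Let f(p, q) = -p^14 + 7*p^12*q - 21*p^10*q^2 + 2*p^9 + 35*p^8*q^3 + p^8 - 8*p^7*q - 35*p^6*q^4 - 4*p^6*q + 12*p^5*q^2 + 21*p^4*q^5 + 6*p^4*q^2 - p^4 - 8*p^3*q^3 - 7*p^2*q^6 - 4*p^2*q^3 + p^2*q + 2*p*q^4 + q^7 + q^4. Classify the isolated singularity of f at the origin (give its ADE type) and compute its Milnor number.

Type D_{5}, Milnor number mu = 5.

The Hessian of f at 0 is [[0, 0], [0, 0]] with rank 0, so corank 2. A Groebner basis of the Jacobian ideal J(f) in C{p,q} is {p^3, p^2/4 + q^3, p*q}; counting standard monomials gives mu = 5. Corank 2; j^3 = p^2*q has shape L^2 M (L != M), so D-series; mu = 5 gives D_5.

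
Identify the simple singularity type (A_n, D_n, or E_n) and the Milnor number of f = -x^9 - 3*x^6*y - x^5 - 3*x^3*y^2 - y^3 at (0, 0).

The Hessian of f at 0 has rank 0. Corank 2; j^3 = -y^3 is a perfect cube, so E-series; the 5-jet and mu = 8 give E_8.

Type E_8, Milnor number mu = 8.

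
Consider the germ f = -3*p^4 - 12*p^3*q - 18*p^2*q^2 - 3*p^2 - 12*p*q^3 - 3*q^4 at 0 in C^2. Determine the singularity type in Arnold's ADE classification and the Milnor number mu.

Type A3, Milnor number mu = 3.

The Hessian of f at 0 has rank 1. Corank 1: A-series; mu = 3 gives A_3.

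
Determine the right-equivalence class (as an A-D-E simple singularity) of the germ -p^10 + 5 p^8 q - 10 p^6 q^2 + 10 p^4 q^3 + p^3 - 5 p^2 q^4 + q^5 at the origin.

The Hessian of f at 0 is [[0, 0], [0, 0]] with rank 0, so corank 2. A Groebner basis of the Jacobian ideal J(f) in C{p,q} is {q^4, p^2}; counting standard monomials gives mu = 8. Corank 2; j^3 = p^3 is a perfect cube, so E-series; the 5-jet and mu = 8 give E_8.

E_8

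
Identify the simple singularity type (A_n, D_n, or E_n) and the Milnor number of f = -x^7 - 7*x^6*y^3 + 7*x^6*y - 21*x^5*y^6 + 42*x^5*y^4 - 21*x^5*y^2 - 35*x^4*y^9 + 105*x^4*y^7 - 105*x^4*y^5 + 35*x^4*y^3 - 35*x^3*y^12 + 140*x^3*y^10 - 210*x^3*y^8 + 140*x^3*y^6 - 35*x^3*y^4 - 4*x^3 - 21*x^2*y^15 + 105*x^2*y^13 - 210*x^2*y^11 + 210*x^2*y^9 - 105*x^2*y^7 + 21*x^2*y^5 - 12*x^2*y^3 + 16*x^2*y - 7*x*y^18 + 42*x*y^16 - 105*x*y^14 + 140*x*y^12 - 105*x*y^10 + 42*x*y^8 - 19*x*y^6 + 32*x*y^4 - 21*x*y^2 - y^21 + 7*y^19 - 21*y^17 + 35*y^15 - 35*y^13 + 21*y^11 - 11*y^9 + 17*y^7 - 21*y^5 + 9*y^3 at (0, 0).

Type D8, Milnor number mu = 8.

The Hessian of f at 0 is [[0, 0], [0, 0]] with rank 0, so corank 2. A Groebner basis of the Jacobian ideal J(f) in C{x,y} is {235*x^2/249 + x*y^3 - 221*x*y/166 - 21*y^2/166, -14*x^2/249 + 97*x*y/83 + y^4 - 135*y^2/83, x^3 - 27*x*y^2/4 + 27*y^3/4, x^2*y - 3*x*y^2 + 9*y^3/4}; counting standard monomials gives mu = 8. Corank 2; j^3 = -(x - y)*(2*x - 3*y)^2 has shape L^2 M (L != M), so D-series; mu = 8 gives D_8.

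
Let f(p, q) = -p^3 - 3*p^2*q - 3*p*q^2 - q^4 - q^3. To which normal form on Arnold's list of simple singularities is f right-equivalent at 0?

E_{6}

The Hessian of f at 0 has rank 0. Corank 2; j^3 = -(p + q)^3 is a perfect cube, so E-series; the 4-jet and mu = 6 give E_6.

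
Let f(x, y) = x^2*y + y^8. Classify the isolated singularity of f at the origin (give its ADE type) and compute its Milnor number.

Type D_{9}, Milnor number mu = 9.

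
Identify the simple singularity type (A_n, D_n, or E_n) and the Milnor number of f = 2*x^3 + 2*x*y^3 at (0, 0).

Type E7, Milnor number mu = 7.

The Hessian of f at 0 is [[0, 0], [0, 0]] with rank 0, so corank 2. A Groebner basis of the Jacobian ideal J(f) in C{x,y} is {x^3, x*y^2, 3*x^2 + y^3}; counting standard monomials gives mu = 7. Corank 2; j^3 = 2*x^3 is a perfect cube, so E-series; the 4-jet and mu = 7 give E_7.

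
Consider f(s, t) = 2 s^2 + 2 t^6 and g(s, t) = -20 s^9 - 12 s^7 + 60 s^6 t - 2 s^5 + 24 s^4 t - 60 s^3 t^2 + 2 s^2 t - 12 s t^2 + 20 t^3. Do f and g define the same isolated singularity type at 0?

No.

The Hessian of f at 0 has rank 1. Corank 1: A-series; mu = 5 gives A_5. The Hessian of g at 0 has rank 0. Corank 2; j^3 = 2*t*(s^2 - 6*s*t + 10*t^2) splits into three distinct lines over C (the quadratic factor has nonzero discriminant), so D_4. f is A_5 but g is D_4, hence not right-equivalent.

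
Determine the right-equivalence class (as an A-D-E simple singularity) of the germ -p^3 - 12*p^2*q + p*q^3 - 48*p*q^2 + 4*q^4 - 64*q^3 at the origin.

E_{7}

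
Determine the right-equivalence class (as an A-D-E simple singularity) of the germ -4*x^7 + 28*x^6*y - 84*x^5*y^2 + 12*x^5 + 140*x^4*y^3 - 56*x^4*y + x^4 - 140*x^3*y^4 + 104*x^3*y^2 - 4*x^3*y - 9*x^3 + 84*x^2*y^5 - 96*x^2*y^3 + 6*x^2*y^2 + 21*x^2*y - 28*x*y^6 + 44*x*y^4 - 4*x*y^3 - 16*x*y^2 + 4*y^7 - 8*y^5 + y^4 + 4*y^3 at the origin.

D5

The Hessian of f at 0 is [[0, 0], [0, 0]] with rank 0, so corank 2. A Groebner basis of the Jacobian ideal J(f) in C{x,y} is {x*y^2 + 27*x*y/2 - 9*y^2, 81*x*y/4 + y^3 - 27*y^2/2, x^2 - 5*x*y/3 + 2*y^2/3}; counting standard monomials gives mu = 5. Corank 2; j^3 = -(x - y)*(3*x - 2*y)^2 has shape L^2 M (L != M), so D-series; mu = 5 gives D_5.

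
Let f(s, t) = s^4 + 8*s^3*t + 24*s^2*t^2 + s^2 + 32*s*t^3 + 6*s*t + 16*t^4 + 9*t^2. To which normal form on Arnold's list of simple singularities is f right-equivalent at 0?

The Hessian of f at 0 is [[2, 6], [6, 18]] with rank 1, so corank 1. A Groebner basis of the Jacobian ideal J(f) in C{s,t} is {t^3, s + 3*t}; counting standard monomials gives mu = 3. Corank 1: A-series; mu = 3 gives A_3.

A_3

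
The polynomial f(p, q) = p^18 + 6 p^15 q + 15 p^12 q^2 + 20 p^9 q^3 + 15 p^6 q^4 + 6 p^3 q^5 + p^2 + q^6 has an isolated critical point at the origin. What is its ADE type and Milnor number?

Type A_5, Milnor number mu = 5.

The Hessian of f at 0 has rank 1. Corank 1: A-series; mu = 5 gives A_5.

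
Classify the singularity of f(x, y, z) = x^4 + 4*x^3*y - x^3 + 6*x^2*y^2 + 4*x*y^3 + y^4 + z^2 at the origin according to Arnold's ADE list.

E_6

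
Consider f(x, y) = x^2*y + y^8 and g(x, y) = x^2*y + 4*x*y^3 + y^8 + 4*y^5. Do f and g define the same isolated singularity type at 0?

Yes.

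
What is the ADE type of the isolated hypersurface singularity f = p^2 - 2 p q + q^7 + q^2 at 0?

The Hessian of f at 0 is [[2, -2], [-2, 2]] with rank 1, so corank 1. A Groebner basis of the Jacobian ideal J(f) in C{p,q} is {q^6, p - q}; counting standard monomials gives mu = 6. Corank 1: A-series; mu = 6 gives A_6.

A6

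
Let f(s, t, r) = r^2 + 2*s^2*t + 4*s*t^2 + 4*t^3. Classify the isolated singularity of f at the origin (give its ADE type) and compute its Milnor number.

The Hessian of f at 0 has rank 1. Corank 2; j^3 = 2*t*(s^2 + 2*s*t + 2*t^2) splits into three distinct lines over C (the quadratic factor has nonzero discriminant), so D_4.

Type D_{4}, Milnor number mu = 4.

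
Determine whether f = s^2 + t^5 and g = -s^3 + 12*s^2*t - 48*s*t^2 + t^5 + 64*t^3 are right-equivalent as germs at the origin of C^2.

No.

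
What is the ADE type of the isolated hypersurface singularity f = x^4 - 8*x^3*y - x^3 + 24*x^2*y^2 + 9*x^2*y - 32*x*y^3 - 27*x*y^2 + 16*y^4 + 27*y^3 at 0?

The Hessian of f at 0 has rank 0. Corank 2; j^3 = -(x - 3*y)^3 is a perfect cube, so E-series; the 4-jet and mu = 6 give E_6.

E_{6}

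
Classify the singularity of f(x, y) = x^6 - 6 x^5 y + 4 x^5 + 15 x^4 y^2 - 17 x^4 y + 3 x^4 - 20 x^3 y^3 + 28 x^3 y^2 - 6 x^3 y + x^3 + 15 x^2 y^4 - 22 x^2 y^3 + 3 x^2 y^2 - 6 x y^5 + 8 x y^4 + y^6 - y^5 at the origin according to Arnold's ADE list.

The Hessian of f at 0 has rank 0. Corank 2; j^3 = x^3 is a perfect cube, so E-series; the 5-jet and mu = 8 give E_8.

E_8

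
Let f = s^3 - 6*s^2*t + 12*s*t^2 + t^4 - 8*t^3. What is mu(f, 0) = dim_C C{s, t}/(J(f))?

The Hessian of f at 0 has rank 0. Corank 2; j^3 = (s - 2*t)^3 is a perfect cube, so E-series; the 4-jet and mu = 6 give E_6.

6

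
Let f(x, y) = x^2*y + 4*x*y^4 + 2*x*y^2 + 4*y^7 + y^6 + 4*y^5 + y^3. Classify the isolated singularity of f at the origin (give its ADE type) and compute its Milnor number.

Type D_{7}, Milnor number mu = 7.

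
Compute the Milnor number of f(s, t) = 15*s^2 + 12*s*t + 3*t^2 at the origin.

The Hessian of f at 0 has rank 2. Corank 0: nondegenerate Morse point, so A_1.

1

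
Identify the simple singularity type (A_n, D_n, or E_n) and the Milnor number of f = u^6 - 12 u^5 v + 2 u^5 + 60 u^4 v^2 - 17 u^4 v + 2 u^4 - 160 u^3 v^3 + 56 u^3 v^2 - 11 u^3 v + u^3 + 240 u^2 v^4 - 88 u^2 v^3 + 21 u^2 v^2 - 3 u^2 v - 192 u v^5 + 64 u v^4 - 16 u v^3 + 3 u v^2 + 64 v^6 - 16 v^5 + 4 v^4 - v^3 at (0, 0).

The Hessian of f at 0 has rank 0. Corank 2; j^3 = (u - v)^3 is a perfect cube, so E-series; the 4-jet and mu = 7 give E_7.

Type E7, Milnor number mu = 7.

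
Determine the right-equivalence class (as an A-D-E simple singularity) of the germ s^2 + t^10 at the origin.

The Hessian of f at 0 has rank 1. Corank 1: A-series; mu = 9 gives A_9.

A_9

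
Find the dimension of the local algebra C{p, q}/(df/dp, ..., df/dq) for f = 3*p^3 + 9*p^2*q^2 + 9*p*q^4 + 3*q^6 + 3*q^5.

8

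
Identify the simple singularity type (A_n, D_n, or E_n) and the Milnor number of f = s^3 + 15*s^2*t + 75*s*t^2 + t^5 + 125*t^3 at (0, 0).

Type E8, Milnor number mu = 8.

The Hessian of f at 0 has rank 0. Corank 2; j^3 = (s + 5*t)^3 is a perfect cube, so E-series; the 5-jet and mu = 8 give E_8.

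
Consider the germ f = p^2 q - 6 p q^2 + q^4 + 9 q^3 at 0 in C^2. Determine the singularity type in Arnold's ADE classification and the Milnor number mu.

Type D5, Milnor number mu = 5.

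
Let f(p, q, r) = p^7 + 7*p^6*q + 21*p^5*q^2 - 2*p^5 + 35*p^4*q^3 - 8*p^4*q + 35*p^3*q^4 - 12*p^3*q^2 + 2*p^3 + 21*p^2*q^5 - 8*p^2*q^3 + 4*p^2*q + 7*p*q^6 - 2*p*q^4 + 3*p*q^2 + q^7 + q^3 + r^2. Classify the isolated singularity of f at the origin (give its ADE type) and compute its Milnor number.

Type D4, Milnor number mu = 4.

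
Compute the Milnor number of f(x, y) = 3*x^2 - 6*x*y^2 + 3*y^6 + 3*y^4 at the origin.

The Hessian of f at 0 has rank 1. Corank 1: A-series; mu = 5 gives A_5.

5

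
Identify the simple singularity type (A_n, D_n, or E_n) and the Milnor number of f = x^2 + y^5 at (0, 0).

Type A4, Milnor number mu = 4.

The Hessian of f at 0 has rank 1. Corank 1: A-series; mu = 4 gives A_4.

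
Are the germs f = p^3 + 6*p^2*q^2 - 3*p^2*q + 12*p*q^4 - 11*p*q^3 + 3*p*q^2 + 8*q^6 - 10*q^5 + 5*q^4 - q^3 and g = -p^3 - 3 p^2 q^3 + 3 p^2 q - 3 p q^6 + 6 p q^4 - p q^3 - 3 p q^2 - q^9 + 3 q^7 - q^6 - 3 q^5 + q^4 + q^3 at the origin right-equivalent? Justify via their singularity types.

Yes.

The Hessian of f at 0 has rank 0. Corank 2; j^3 = (p - q)^3 is a perfect cube, so E-series; the 4-jet and mu = 7 give E_7. The Hessian of g at 0 has rank 0. Corank 2; j^3 = -(p - q)^3 is a perfect cube, so E-series; the 4-jet and mu = 7 give E_7. Both have type E_7, hence right-equivalent.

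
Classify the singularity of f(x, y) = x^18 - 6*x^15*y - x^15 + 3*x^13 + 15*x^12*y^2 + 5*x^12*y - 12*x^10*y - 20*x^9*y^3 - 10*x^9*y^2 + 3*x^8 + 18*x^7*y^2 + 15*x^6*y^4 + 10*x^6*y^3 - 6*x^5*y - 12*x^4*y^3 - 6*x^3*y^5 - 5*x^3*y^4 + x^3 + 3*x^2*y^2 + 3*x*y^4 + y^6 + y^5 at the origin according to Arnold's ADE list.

E_8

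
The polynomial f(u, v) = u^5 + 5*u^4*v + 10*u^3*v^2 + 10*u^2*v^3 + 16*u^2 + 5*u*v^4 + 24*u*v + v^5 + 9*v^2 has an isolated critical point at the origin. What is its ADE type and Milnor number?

Type A_4, Milnor number mu = 4.

The Hessian of f at 0 has rank 1. Corank 1: A-series; mu = 4 gives A_4.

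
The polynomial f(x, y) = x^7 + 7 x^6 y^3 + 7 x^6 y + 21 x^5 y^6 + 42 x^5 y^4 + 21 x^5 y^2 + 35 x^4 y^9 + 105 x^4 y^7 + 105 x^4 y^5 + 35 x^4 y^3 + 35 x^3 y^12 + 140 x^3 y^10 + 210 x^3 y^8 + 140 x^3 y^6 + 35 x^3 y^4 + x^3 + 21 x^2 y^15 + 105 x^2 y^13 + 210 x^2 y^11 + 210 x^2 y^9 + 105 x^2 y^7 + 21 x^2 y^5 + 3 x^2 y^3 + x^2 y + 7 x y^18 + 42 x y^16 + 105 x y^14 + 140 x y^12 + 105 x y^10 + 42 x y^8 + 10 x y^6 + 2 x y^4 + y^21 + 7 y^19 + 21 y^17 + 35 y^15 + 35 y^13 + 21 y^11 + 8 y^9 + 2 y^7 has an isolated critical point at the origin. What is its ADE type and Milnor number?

The Hessian of f at 0 has rank 0. Corank 2; j^3 = x^2*(x + y) has shape L^2 M (L != M), so D-series; mu = 8 gives D_8.

Type D_8, Milnor number mu = 8.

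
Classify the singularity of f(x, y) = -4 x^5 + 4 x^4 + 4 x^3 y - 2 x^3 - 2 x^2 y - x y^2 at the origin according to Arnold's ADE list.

D_{4}

The Hessian of f at 0 has rank 0. Corank 2; j^3 = -x*(2*x^2 + 2*x*y + y^2) splits into three distinct lines over C (the quadratic factor has nonzero discriminant), so D_4.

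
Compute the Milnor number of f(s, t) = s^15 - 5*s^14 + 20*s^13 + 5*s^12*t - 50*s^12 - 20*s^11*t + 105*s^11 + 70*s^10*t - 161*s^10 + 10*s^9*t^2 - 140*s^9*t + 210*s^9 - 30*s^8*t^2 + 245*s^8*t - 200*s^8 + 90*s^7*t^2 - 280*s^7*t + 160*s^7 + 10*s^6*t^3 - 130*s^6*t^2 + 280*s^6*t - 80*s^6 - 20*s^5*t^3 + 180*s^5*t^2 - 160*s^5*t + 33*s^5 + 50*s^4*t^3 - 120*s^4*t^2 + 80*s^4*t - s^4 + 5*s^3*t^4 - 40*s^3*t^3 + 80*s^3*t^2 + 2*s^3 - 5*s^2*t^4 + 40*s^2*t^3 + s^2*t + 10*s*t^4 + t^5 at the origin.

The Hessian of f at 0 is [[0, 0], [0, 0]] with rank 0, so corank 2. A Groebner basis of the Jacobian ideal J(f) in C{s,t} is {-s*t/10 + t^4, s*t^2, s^2 + s*t/2}; counting standard monomials gives mu = 6. Corank 2; j^3 = s^2*(2*s + t) has shape L^2 M (L != M), so D-series; mu = 6 gives D_6.

6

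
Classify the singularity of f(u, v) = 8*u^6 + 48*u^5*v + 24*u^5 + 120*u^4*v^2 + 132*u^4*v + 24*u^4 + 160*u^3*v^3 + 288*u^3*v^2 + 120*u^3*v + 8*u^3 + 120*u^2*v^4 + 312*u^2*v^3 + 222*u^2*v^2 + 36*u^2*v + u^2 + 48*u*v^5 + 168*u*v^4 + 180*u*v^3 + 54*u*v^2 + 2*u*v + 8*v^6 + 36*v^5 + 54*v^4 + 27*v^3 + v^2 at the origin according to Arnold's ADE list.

The Hessian of f at 0 is [[2, 2], [2, 2]] with rank 1, so corank 1. A Groebner basis of the Jacobian ideal J(f) in C{u,v} is {v^2, u + v}; counting standard monomials gives mu = 2. Corank 1: A-series; mu = 2 gives A_2.

A_{2}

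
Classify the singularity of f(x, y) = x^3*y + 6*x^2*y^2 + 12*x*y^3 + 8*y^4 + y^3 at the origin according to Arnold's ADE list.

The Hessian of f at 0 is [[0, 0], [0, 0]] with rank 0, so corank 2. A Groebner basis of the Jacobian ideal J(f) in C{x,y} is {x^3 - 12*x*y^2 + 3*y^2, x^2*y + 4*x*y^2, y^3}; counting standard monomials gives mu = 7. Corank 2; j^3 = y^3 is a perfect cube, so E-series; the 4-jet and mu = 7 give E_7.

E_7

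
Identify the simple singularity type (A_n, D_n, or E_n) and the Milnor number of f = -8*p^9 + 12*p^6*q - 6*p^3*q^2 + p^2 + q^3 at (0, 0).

Type A_{2}, Milnor number mu = 2.

The Hessian of f at 0 has rank 1. Corank 1: A-series; mu = 2 gives A_2.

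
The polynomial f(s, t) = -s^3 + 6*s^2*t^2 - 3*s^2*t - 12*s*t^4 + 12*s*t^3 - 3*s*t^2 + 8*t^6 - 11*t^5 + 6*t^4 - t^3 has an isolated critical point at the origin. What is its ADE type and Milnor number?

Type E_8, Milnor number mu = 8.

The Hessian of f at 0 is [[0, 0], [0, 0]] with rank 0, so corank 2. A Groebner basis of the Jacobian ideal J(f) in C{s,t} is {t^4, s^3 + 3*s^2*t + 3*s^2/4 + 3*s*t/2 - 2*t^3 + 3*t^2/4, -s^2/4 + s*t^2 - s*t/2 + t^3 - t^2/4}; counting standard monomials gives mu = 8. Corank 2; j^3 = -(s + t)^3 is a perfect cube, so E-series; the 5-jet and mu = 8 give E_8.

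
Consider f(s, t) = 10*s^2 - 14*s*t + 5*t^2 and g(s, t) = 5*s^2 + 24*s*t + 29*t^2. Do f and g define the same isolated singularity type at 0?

Yes.

The Hessian of f at 0 is [[20, -14], [-14, 10]] with rank 2, so corank 0. A Groebner basis of the Jacobian ideal J(f) in C{s,t} is {s, t}; counting standard monomials gives mu = 1. Corank 0: nondegenerate Morse point, so A_1. The Hessian of g at 0 is [[10, 24], [24, 58]] with rank 2, so corank 0. A Groebner basis of the Jacobian ideal J(g) in C{s,t} is {s, t}; counting standard monomials gives mu = 1. Corank 0: nondegenerate Morse point, so A_1. Both have type A_1, hence right-equivalent.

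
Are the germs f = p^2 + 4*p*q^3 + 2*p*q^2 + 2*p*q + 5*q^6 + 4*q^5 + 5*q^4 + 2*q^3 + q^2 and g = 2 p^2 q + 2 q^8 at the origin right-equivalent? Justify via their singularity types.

The Hessian of f at 0 is [[2, 2], [2, 2]] with rank 1, so corank 1. A Groebner basis of the Jacobian ideal J(f) in C{p,q} is {p*q^2 - p*q/2 - p/4 - 3*q^2/4 - q/4, p/2 + q^3 + q^2/2 + q/2, p^2 + 5*p*q/2 - p/4 + 5*q^2/4 - q/4}; counting standard monomials gives mu = 5. Corank 1: A-series; mu = 5 gives A_5. The Hessian of g at 0 is [[0, 0], [0, 0]] with rank 0, so corank 2. A Groebner basis of the Jacobian ideal J(g) in C{p,q} is {p^2/8 + q^7, p^3, p*q}; counting standard monomials gives mu = 9. Corank 2; j^3 = 2*p^2*q has shape L^2 M (L != M), so D-series; mu = 9 gives D_9. f is A_5 but g is D_9, hence not right-equivalent.

No.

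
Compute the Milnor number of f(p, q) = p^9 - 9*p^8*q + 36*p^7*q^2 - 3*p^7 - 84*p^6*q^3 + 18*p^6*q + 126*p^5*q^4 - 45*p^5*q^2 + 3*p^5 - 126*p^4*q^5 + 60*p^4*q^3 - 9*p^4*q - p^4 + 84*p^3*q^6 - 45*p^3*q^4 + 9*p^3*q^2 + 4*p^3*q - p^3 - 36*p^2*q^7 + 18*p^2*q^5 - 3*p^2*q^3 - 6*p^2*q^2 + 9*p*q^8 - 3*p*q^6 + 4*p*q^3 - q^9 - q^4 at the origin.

6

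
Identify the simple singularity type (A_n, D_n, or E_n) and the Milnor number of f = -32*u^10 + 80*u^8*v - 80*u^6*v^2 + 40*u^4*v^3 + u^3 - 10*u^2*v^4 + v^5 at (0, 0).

The Hessian of f at 0 has rank 0. Corank 2; j^3 = u^3 is a perfect cube, so E-series; the 5-jet and mu = 8 give E_8.

Type E8, Milnor number mu = 8.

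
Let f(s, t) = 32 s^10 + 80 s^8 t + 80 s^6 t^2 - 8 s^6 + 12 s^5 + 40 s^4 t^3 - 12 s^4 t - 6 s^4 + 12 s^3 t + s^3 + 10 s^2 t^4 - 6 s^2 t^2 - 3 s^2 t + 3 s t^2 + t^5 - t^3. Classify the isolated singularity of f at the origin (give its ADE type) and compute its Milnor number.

The Hessian of f at 0 is [[0, 0], [0, 0]] with rank 0, so corank 2. A Groebner basis of the Jacobian ideal J(f) in C{s,t} is {-s^2/16 + s*t^3 + s*t^2/4 + s*t/8 - t^3/4 - t^2/16, t^4, s^3 - 3*s^2/4 + 3*s*t/2 - t^3 - 3*t^2/4, s^2*t - s^2/4 - s*t^2 + s*t/2 - t^2/4}; counting standard monomials gives mu = 8. Corank 2; j^3 = (s - t)^3 is a perfect cube, so E-series; the 5-jet and mu = 8 give E_8.

Type E_8, Milnor number mu = 8.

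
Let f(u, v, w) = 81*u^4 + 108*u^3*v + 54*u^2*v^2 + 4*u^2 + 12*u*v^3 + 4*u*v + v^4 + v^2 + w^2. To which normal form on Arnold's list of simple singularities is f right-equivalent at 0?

A_{3}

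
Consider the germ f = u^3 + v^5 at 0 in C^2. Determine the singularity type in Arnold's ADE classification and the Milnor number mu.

The Hessian of f at 0 has rank 0. Corank 2; j^3 = u^3 is a perfect cube, so E-series; the 5-jet and mu = 8 give E_8.

Type E_8, Milnor number mu = 8.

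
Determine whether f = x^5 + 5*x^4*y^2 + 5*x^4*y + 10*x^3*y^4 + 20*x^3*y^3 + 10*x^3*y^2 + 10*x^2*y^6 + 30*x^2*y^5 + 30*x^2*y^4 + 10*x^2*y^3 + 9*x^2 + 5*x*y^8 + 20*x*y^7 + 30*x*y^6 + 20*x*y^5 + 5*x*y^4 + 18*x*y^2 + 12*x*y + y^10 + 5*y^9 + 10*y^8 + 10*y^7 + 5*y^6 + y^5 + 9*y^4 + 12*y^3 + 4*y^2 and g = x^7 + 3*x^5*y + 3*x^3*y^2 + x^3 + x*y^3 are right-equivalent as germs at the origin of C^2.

No.

The Hessian of f at 0 has rank 1. Corank 1: A-series; mu = 4 gives A_4. The Hessian of g at 0 has rank 0. Corank 2; j^3 = x^3 is a perfect cube, so E-series; the 4-jet and mu = 7 give E_7. f is A_4 but g is E_7, hence not right-equivalent.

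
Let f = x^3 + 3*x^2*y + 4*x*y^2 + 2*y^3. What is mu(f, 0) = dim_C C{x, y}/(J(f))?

The Hessian of f at 0 has rank 0. Corank 2; j^3 = (x + y)*(x^2 + 2*x*y + 2*y^2) splits into three distinct lines over C (the quadratic factor has nonzero discriminant), so D_4.

4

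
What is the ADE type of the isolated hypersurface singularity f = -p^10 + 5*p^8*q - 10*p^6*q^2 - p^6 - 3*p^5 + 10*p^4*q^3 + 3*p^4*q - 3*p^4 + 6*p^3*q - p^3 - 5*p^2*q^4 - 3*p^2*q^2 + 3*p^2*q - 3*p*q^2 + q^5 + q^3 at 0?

E8

The Hessian of f at 0 is [[0, 0], [0, 0]] with rank 0, so corank 2. A Groebner basis of the Jacobian ideal J(f) in C{p,q} is {-p^2/4 + p*q^3 - p*q^2/2 + p*q/2 + q^3/2 - q^2/4, q^4, p^3 + 3*p^2/2 - 3*p*q - q^3 + 3*q^2/2, p^2*q + p^2/2 - p*q^2 - p*q + q^2/2}; counting standard monomials gives mu = 8. Corank 2; j^3 = -(p - q)^3 is a perfect cube, so E-series; the 5-jet and mu = 8 give E_8.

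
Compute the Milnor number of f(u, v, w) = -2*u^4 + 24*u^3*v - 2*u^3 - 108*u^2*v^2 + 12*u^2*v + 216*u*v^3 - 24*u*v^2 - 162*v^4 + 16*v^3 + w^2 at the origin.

6

The Hessian of f at 0 has rank 1. Corank 2; j^3 = -2*(u - 2*v)^3 is a perfect cube, so E-series; the 4-jet and mu = 6 give E_6.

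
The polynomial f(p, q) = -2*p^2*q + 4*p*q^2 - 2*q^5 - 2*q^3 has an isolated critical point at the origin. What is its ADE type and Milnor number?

The Hessian of f at 0 has rank 0. Corank 2; j^3 = -2*q*(p - q)^2 has shape L^2 M (L != M), so D-series; mu = 6 gives D_6.

Type D6, Milnor number mu = 6.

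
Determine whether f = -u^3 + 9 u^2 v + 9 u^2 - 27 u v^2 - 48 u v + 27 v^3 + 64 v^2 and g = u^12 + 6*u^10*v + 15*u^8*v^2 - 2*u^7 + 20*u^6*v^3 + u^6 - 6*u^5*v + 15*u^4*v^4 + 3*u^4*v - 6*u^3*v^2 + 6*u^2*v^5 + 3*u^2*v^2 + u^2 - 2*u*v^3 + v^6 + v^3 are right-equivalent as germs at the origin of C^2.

Yes.

The Hessian of f at 0 has rank 1. Corank 1: A-series; mu = 2 gives A_2. The Hessian of g at 0 has rank 1. Corank 1: A-series; mu = 2 gives A_2. Both have type A_2, hence right-equivalent.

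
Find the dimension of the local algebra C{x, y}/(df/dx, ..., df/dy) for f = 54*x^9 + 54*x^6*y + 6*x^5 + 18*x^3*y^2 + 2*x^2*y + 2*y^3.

4

The Hessian of f at 0 has rank 0. Corank 2; j^3 = 2*y*(x^2 + y^2) splits into three distinct lines over C (the quadratic factor has nonzero discriminant), so D_4.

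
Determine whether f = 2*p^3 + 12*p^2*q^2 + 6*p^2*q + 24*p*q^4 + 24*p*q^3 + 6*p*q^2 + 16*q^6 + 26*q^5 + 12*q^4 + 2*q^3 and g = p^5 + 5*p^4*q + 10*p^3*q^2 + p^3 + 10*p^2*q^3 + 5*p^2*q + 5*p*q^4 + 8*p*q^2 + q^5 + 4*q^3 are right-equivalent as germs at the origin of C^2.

No.

The Hessian of f at 0 is [[0, 0], [0, 0]] with rank 0, so corank 2. A Groebner basis of the Jacobian ideal J(f) in C{p,q} is {q^4, p^3 + 3*p^2*q - 3*p^2/4 - 3*p*q/2 - 2*q^3 - 3*q^2/4, p^2/4 + p*q^2 + p*q/2 + q^3 + q^2/4}; counting standard monomials gives mu = 8. Corank 2; j^3 = 2*(p + q)^3 is a perfect cube, so E-series; the 5-jet and mu = 8 give E_8. The Hessian of g at 0 is [[0, 0], [0, 0]] with rank 0, so corank 2. A Groebner basis of the Jacobian ideal J(g) in C{p,q} is {p*q/5 + q^4 + 2*q^2/5, p*q^2 + 2*q^3, p^2 + 3*p*q + 2*q^2}; counting standard monomials gives mu = 6. Corank 2; j^3 = (p + q)*(p + 2*q)^2 has shape L^2 M (L != M), so D-series; mu = 6 gives D_6. f is E_8 but g is D_6, hence not right-equivalent.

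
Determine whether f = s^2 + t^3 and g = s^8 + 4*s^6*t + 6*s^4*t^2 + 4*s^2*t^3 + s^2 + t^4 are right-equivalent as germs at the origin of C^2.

No.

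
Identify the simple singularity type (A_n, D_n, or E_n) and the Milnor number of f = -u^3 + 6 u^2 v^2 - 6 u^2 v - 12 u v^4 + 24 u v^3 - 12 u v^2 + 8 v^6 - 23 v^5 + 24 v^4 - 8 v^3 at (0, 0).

The Hessian of f at 0 has rank 0. Corank 2; j^3 = -(u + 2*v)^3 is a perfect cube, so E-series; the 5-jet and mu = 8 give E_8.

Type E8, Milnor number mu = 8.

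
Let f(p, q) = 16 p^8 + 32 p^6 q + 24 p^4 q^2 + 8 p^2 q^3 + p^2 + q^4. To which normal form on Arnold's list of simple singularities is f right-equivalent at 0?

A3

The Hessian of f at 0 is [[2, 0], [0, 0]] with rank 1, so corank 1. A Groebner basis of the Jacobian ideal J(f) in C{p,q} is {q^3, p}; counting standard monomials gives mu = 3. Corank 1: A-series; mu = 3 gives A_3.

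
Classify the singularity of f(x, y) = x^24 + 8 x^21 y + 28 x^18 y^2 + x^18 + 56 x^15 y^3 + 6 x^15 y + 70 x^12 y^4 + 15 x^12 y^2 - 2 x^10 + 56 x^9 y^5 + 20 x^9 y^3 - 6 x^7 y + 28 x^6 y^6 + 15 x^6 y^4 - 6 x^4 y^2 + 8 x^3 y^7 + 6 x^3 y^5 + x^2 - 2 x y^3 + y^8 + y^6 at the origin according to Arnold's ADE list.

A_{7}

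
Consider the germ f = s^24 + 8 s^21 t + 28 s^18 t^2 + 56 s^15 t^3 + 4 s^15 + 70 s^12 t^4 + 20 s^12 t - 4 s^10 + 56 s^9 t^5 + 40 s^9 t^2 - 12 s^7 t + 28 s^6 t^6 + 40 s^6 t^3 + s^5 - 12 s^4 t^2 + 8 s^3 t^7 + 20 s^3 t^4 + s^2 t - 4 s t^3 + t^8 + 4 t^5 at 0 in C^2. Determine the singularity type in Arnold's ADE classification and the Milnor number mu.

Type D_{9}, Milnor number mu = 9.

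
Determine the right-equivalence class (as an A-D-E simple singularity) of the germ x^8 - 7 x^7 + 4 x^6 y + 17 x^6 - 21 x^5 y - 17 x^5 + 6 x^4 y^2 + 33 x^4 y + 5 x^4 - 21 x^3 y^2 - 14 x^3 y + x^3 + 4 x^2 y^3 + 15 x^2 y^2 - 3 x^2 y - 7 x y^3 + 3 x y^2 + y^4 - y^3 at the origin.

E7

The Hessian of f at 0 is [[0, 0], [0, 0]] with rank 0, so corank 2. A Groebner basis of the Jacobian ideal J(f) in C{x,y} is {x^3 - 33*x^2/7 - 18*x*y^2/7 + 66*x*y/7 - 33*y^2/7, x^2*y - 18*x^2/7 - 13*x*y^2/7 + 36*x*y/7 - 18*y^2/7, 3*x^2 - 6*x*y + y^3 + 3*y^2}; counting standard monomials gives mu = 7. Corank 2; j^3 = (x - y)^3 is a perfect cube, so E-series; the 4-jet and mu = 7 give E_7.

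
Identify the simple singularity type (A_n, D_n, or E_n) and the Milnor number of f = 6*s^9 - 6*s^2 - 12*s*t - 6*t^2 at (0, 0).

The Hessian of f at 0 is [[-12, -12], [-12, -12]] with rank 1, so corank 1. A Groebner basis of the Jacobian ideal J(f) in C{s,t} is {t^8, s + t}; counting standard monomials gives mu = 8. Corank 1: A-series; mu = 8 gives A_8.

Type A_{8}, Milnor number mu = 8.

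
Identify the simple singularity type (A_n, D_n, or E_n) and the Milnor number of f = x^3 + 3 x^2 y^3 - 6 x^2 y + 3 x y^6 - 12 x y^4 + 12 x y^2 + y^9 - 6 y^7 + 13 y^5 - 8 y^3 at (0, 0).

The Hessian of f at 0 has rank 0. Corank 2; j^3 = (x - 2*y)^3 is a perfect cube, so E-series; the 5-jet and mu = 8 give E_8.

Type E_8, Milnor number mu = 8.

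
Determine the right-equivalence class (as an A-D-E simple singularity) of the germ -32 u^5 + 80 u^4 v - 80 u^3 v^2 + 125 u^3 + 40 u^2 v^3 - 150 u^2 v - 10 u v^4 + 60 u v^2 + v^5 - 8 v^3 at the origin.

The Hessian of f at 0 is [[0, 0], [0, 0]] with rank 0, so corank 2. A Groebner basis of the Jacobian ideal J(f) in C{u,v} is {v^5, u*v^3 - 17*v^4/40, u^2 - 4*u*v/5 + 4*v^2/25}; counting standard monomials gives mu = 8. Corank 2; j^3 = (5*u - 2*v)^3 is a perfect cube, so E-series; the 5-jet and mu = 8 give E_8.

E_8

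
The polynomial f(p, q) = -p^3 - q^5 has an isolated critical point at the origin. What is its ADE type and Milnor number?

The Hessian of f at 0 has rank 0. Corank 2; j^3 = -p^3 is a perfect cube, so E-series; the 5-jet and mu = 8 give E_8.

Type E8, Milnor number mu = 8.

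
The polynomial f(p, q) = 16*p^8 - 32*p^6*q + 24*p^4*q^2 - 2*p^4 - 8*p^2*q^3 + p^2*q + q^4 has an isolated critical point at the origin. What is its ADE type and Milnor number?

The Hessian of f at 0 is [[0, 0], [0, 0]] with rank 0, so corank 2. A Groebner basis of the Jacobian ideal J(f) in C{p,q} is {p^3, p^2/4 + q^3, p*q}; counting standard monomials gives mu = 5. Corank 2; j^3 = p^2*q has shape L^2 M (L != M), so D-series; mu = 5 gives D_5.

Type D5, Milnor number mu = 5.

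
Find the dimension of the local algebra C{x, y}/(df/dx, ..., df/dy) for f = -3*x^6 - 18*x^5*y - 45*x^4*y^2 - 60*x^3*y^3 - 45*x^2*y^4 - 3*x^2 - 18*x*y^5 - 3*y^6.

5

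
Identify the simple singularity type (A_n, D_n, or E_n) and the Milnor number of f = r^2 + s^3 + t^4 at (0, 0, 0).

Type E6, Milnor number mu = 6.

The Hessian of f at 0 is [[0, 0, 0], [0, 0, 0], [0, 0, 2]] with rank 1, so corank 2. A Groebner basis of the Jacobian ideal J(f) in C{s,t,r} is {t^3, s^2, r}; counting standard monomials gives mu = 6. Corank 2; j^3 = s^3 is a perfect cube, so E-series; the 4-jet and mu = 6 give E_6.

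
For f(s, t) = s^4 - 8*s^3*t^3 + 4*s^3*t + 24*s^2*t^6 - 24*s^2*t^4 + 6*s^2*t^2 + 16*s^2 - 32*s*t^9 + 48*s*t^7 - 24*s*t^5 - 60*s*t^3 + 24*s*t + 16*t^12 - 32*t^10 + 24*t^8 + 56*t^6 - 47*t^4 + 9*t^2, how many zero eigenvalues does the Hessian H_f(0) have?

The Hessian at 0 is [[32, 24], [24, 18]] of rank 1; hence corank 1.

1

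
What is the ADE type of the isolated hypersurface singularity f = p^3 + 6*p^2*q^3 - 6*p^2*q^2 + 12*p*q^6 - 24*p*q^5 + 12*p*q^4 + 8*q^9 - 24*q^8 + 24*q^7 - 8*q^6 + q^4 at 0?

The Hessian of f at 0 has rank 0. Corank 2; j^3 = p^3 is a perfect cube, so E-series; the 4-jet and mu = 6 give E_6.

E_{6}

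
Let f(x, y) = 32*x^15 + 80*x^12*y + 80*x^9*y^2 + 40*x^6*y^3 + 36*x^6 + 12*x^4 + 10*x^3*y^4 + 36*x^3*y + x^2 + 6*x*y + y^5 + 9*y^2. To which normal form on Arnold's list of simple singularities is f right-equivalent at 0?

The Hessian of f at 0 has rank 1. Corank 1: A-series; mu = 4 gives A_4.

A4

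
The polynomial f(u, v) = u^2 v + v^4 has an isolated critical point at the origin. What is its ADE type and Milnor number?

Type D5, Milnor number mu = 5.

The Hessian of f at 0 has rank 0. Corank 2; j^3 = u^2*v has shape L^2 M (L != M), so D-series; mu = 5 gives D_5.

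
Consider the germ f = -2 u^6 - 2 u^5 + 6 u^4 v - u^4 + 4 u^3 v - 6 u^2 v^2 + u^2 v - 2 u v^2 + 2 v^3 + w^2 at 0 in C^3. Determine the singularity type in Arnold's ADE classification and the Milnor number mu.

The Hessian of f at 0 has rank 1. Corank 2; j^3 = v*(u^2 - 2*u*v + 2*v^2) splits into three distinct lines over C (the quadratic factor has nonzero discriminant), so D_4.

Type D_{4}, Milnor number mu = 4.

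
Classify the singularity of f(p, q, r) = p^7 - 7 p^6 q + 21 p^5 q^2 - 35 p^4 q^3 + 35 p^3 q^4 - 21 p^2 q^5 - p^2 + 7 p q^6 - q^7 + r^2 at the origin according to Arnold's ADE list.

A_6

The Hessian of f at 0 has rank 2. Corank 1: A-series; mu = 6 gives A_6.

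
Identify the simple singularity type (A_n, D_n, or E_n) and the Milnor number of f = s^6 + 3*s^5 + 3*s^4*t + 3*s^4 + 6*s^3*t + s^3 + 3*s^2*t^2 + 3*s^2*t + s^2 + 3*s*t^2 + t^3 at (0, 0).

The Hessian of f at 0 has rank 1. Corank 1: A-series; mu = 2 gives A_2.

Type A_{2}, Milnor number mu = 2.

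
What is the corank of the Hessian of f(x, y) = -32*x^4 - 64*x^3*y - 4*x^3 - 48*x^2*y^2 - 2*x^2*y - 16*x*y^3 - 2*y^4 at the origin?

2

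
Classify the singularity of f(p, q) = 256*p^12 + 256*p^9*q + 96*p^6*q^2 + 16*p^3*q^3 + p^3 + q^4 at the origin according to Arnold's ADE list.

The Hessian of f at 0 has rank 0. Corank 2; j^3 = p^3 is a perfect cube, so E-series; the 4-jet and mu = 6 give E_6.

E_6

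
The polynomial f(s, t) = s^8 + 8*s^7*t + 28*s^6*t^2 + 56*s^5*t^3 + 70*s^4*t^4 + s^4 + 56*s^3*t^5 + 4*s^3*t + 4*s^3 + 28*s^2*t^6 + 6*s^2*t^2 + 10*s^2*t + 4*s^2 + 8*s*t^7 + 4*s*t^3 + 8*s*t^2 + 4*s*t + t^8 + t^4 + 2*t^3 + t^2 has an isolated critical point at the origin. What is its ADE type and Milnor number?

The Hessian of f at 0 is [[8, 4], [4, 2]] with rank 1, so corank 1. A Groebner basis of the Jacobian ideal J(f) in C{s,t} is {s*t^3 - 88*s*t^2 - 368*s*t - 320*s - 70*t^3 - 224*t^2 - 160*t, 112*s*t^2 + 448*s*t + 384*s + t^4 + 88*t^3 + 272*t^2 + 192*t, s^2 + 2*s*t + 2*s + t^2 + t}; counting standard monomials gives mu = 7. Corank 1: A-series; mu = 7 gives A_7.

Type A_{7}, Milnor number mu = 7.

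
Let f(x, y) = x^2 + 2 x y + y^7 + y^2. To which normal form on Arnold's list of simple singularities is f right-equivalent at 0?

A_{6}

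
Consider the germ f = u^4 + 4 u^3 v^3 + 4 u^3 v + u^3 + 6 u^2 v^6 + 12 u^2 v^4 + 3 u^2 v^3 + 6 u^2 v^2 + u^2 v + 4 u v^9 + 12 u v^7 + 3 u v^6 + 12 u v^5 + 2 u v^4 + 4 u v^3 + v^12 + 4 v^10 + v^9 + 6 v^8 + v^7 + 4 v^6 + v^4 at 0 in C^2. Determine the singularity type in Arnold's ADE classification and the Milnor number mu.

The Hessian of f at 0 has rank 0. Corank 2; j^3 = u^2*(u + v) has shape L^2 M (L != M), so D-series; mu = 5 gives D_5.

Type D_{5}, Milnor number mu = 5.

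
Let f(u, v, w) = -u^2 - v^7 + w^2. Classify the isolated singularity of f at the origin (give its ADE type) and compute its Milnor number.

The Hessian of f at 0 has rank 2. Corank 1: A-series; mu = 6 gives A_6.

Type A_{6}, Milnor number mu = 6.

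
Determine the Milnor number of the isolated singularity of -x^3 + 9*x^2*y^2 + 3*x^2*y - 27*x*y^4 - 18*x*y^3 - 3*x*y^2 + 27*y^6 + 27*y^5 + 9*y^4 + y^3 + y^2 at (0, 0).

The Hessian of f at 0 is [[0, 0], [0, 2]] with rank 1, so corank 1. A Groebner basis of the Jacobian ideal J(f) in C{x,y} is {x^2, y}; counting standard monomials gives mu = 2. Corank 1: A-series; mu = 2 gives A_2.

2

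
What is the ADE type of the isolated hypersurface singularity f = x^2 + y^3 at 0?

A2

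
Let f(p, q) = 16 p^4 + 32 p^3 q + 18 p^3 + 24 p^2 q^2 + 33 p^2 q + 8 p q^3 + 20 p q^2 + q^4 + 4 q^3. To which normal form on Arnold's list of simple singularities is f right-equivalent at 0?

D5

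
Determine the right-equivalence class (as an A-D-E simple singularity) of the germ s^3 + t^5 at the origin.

E_8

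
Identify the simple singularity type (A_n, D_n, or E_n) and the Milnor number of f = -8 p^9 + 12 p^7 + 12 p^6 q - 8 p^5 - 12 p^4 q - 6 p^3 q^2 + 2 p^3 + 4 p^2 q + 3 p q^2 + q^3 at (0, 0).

Type D4, Milnor number mu = 4.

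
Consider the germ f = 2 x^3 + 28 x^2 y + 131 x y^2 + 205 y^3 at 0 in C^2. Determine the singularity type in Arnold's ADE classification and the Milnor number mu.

Type D4, Milnor number mu = 4.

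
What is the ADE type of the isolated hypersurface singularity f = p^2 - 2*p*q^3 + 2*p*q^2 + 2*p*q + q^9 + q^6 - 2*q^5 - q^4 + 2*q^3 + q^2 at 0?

The Hessian of f at 0 is [[2, 2], [2, 2]] with rank 1, so corank 1. A Groebner basis of the Jacobian ideal J(f) in C{p,q} is {p^2*q^2 + 2*p^2*q + 5*p^2 + 10*p*q^2 + 10*p*q + 8*p + 13*q^2 + 8*q, p^3 - 5*p^2 - 10*p*q^2 - 12*p*q - 11*p - 18*q^2 - 11*q, -p + q^3 - q^2 - q}; counting standard monomials gives mu = 8. Corank 1: A-series; mu = 8 gives A_8.

A8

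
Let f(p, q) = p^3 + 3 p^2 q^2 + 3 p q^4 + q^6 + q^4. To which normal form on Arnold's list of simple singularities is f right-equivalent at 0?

E_6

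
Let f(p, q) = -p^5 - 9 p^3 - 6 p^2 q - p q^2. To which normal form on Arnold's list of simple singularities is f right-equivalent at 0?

The Hessian of f at 0 has rank 0. Corank 2; j^3 = -p*(3*p + q)^2 has shape L^2 M (L != M), so D-series; mu = 6 gives D_6.

D_{6}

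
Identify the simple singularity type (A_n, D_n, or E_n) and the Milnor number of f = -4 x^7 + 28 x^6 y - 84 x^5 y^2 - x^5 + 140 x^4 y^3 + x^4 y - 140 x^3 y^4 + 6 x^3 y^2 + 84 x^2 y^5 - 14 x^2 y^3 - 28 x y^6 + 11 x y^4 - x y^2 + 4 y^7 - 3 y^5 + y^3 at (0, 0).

The Hessian of f at 0 has rank 0. Corank 2; j^3 = -y^2*(x - y) has shape L^2 M (L != M), so D-series; mu = 6 gives D_6.

Type D6, Milnor number mu = 6.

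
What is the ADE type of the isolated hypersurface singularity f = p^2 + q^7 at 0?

A6

The Hessian of f at 0 is [[2, 0], [0, 0]] with rank 1, so corank 1. A Groebner basis of the Jacobian ideal J(f) in C{p,q} is {q^6, p}; counting standard monomials gives mu = 6. Corank 1: A-series; mu = 6 gives A_6.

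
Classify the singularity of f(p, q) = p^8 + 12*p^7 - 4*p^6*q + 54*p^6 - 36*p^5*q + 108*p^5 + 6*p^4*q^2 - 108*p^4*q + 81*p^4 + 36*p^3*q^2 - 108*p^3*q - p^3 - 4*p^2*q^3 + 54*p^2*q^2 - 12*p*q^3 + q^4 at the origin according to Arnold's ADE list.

E_{6}

The Hessian of f at 0 is [[0, 0], [0, 0]] with rank 0, so corank 2. A Groebner basis of the Jacobian ideal J(f) in C{p,q} is {q^4, p*q^2 - q^3/9, p^2}; counting standard monomials gives mu = 6. Corank 2; j^3 = -p^3 is a perfect cube, so E-series; the 4-jet and mu = 6 give E_6.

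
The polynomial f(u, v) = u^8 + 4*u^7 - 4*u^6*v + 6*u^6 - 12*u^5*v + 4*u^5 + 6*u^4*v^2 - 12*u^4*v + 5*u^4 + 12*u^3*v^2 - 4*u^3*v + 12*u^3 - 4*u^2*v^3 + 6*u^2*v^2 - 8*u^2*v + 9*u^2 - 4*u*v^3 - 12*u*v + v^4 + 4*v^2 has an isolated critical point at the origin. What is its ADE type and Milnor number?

Type A3, Milnor number mu = 3.

The Hessian of f at 0 is [[18, -12], [-12, 8]] with rank 1, so corank 1. A Groebner basis of the Jacobian ideal J(f) in C{u,v} is {u^2 + 3*u/2 - v, u*v + 9*u/4 - 3*v/2, 27*u/8 + v^2 - 9*v/4}; counting standard monomials gives mu = 3. Corank 1: A-series; mu = 3 gives A_3.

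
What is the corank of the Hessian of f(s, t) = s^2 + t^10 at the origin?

1

Hessian at 0 has rank 1.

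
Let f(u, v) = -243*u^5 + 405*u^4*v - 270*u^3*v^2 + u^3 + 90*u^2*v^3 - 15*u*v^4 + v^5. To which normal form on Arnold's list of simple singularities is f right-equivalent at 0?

The Hessian of f at 0 has rank 0. Corank 2; j^3 = u^3 is a perfect cube, so E-series; the 5-jet and mu = 8 give E_8.

E8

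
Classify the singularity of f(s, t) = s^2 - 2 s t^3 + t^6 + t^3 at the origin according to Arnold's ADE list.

The Hessian of f at 0 is [[2, 0], [0, 0]] with rank 1, so corank 1. A Groebner basis of the Jacobian ideal J(f) in C{s,t} is {t^2, s}; counting standard monomials gives mu = 2. Corank 1: A-series; mu = 2 gives A_2.

A_{2}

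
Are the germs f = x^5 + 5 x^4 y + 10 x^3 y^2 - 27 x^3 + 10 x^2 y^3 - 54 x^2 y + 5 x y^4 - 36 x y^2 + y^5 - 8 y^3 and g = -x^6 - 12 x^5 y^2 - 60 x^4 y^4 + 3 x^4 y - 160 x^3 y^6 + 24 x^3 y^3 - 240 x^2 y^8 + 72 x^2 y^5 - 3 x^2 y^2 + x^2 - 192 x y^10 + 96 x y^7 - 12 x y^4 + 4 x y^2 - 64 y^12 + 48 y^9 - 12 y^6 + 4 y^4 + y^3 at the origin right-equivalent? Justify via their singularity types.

The Hessian of f at 0 has rank 0. Corank 2; j^3 = -(3*x + 2*y)^3 is a perfect cube, so E-series; the 5-jet and mu = 8 give E_8. The Hessian of g at 0 has rank 1. Corank 1: A-series; mu = 2 gives A_2. f is E_8 but g is A_2, hence not right-equivalent.

No.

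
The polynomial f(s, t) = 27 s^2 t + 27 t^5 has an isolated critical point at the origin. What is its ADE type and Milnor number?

Type D_{6}, Milnor number mu = 6.

The Hessian of f at 0 has rank 0. Corank 2; j^3 = 27*s^2*t has shape L^2 M (L != M), so D-series; mu = 6 gives D_6.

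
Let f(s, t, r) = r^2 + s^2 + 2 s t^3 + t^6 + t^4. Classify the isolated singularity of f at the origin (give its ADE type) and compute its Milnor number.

Type A_3, Milnor number mu = 3.

The Hessian of f at 0 has rank 2. Corank 1: A-series; mu = 3 gives A_3.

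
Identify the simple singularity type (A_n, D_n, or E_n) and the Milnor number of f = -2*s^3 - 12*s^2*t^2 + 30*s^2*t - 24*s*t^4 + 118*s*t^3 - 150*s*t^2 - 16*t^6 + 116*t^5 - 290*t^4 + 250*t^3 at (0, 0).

Type E7, Milnor number mu = 7.

The Hessian of f at 0 has rank 0. Corank 2; j^3 = -2*(s - 5*t)^3 is a perfect cube, so E-series; the 4-jet and mu = 7 give E_7.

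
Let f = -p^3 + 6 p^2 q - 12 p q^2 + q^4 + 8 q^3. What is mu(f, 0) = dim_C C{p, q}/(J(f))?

6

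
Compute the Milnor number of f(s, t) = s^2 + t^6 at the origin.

5

The Hessian of f at 0 is [[2, 0], [0, 0]] with rank 1, so corank 1. A Groebner basis of the Jacobian ideal J(f) in C{s,t} is {t^5, s}; counting standard monomials gives mu = 5. Corank 1: A-series; mu = 5 gives A_5.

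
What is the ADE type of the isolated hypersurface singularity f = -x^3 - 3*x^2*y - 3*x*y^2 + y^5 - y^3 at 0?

The Hessian of f at 0 is [[0, 0], [0, 0]] with rank 0, so corank 2. A Groebner basis of the Jacobian ideal J(f) in C{x,y} is {y^4, x^2 + 2*x*y + y^2}; counting standard monomials gives mu = 8. Corank 2; j^3 = -(x + y)^3 is a perfect cube, so E-series; the 5-jet and mu = 8 give E_8.

E8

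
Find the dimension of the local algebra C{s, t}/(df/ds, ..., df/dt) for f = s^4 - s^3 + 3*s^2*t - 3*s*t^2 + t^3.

The Hessian of f at 0 has rank 0. Corank 2; j^3 = -(s - t)^3 is a perfect cube, so E-series; the 4-jet and mu = 6 give E_6.

6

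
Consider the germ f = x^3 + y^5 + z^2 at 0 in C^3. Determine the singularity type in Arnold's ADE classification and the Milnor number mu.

Type E_8, Milnor number mu = 8.

The Hessian of f at 0 is [[0, 0, 0], [0, 0, 0], [0, 0, 2]] with rank 1, so corank 2. A Groebner basis of the Jacobian ideal J(f) in C{x,y,z} is {y^4, x^2, z}; counting standard monomials gives mu = 8. Corank 2; j^3 = x^3 is a perfect cube, so E-series; the 5-jet and mu = 8 give E_8.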